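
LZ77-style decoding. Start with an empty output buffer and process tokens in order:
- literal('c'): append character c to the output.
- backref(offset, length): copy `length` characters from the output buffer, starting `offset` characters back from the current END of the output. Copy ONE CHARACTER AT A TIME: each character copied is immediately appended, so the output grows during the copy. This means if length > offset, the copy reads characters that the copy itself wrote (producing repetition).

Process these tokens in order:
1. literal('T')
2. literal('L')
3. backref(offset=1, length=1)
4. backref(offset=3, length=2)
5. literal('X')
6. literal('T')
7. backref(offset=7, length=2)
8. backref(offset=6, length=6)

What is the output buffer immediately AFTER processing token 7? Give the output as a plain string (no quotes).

Answer: TLLTLXTTL

Derivation:
Token 1: literal('T'). Output: "T"
Token 2: literal('L'). Output: "TL"
Token 3: backref(off=1, len=1). Copied 'L' from pos 1. Output: "TLL"
Token 4: backref(off=3, len=2). Copied 'TL' from pos 0. Output: "TLLTL"
Token 5: literal('X'). Output: "TLLTLX"
Token 6: literal('T'). Output: "TLLTLXT"
Token 7: backref(off=7, len=2). Copied 'TL' from pos 0. Output: "TLLTLXTTL"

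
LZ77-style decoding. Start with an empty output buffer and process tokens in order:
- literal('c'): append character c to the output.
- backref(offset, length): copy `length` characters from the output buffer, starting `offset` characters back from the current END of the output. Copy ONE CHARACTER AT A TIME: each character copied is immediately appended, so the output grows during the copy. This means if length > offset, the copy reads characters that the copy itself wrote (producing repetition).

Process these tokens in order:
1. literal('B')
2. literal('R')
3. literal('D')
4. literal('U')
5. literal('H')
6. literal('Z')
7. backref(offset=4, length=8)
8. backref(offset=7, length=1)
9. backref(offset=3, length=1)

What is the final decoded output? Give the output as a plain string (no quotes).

Answer: BRDUHZDUHZDUHZUH

Derivation:
Token 1: literal('B'). Output: "B"
Token 2: literal('R'). Output: "BR"
Token 3: literal('D'). Output: "BRD"
Token 4: literal('U'). Output: "BRDU"
Token 5: literal('H'). Output: "BRDUH"
Token 6: literal('Z'). Output: "BRDUHZ"
Token 7: backref(off=4, len=8) (overlapping!). Copied 'DUHZDUHZ' from pos 2. Output: "BRDUHZDUHZDUHZ"
Token 8: backref(off=7, len=1). Copied 'U' from pos 7. Output: "BRDUHZDUHZDUHZU"
Token 9: backref(off=3, len=1). Copied 'H' from pos 12. Output: "BRDUHZDUHZDUHZUH"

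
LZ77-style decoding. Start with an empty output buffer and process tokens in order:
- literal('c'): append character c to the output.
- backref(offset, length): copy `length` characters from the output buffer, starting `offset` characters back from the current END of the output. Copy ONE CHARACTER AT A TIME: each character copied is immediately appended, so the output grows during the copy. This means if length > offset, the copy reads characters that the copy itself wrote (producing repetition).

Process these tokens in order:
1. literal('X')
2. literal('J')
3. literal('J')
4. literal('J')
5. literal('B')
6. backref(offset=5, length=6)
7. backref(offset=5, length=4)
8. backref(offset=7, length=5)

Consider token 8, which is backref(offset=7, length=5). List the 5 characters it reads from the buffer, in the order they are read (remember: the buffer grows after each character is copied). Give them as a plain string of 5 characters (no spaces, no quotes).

Answer: JBXJJ

Derivation:
Token 1: literal('X'). Output: "X"
Token 2: literal('J'). Output: "XJ"
Token 3: literal('J'). Output: "XJJ"
Token 4: literal('J'). Output: "XJJJ"
Token 5: literal('B'). Output: "XJJJB"
Token 6: backref(off=5, len=6) (overlapping!). Copied 'XJJJBX' from pos 0. Output: "XJJJBXJJJBX"
Token 7: backref(off=5, len=4). Copied 'JJJB' from pos 6. Output: "XJJJBXJJJBXJJJB"
Token 8: backref(off=7, len=5). Buffer before: "XJJJBXJJJBXJJJB" (len 15)
  byte 1: read out[8]='J', append. Buffer now: "XJJJBXJJJBXJJJBJ"
  byte 2: read out[9]='B', append. Buffer now: "XJJJBXJJJBXJJJBJB"
  byte 3: read out[10]='X', append. Buffer now: "XJJJBXJJJBXJJJBJBX"
  byte 4: read out[11]='J', append. Buffer now: "XJJJBXJJJBXJJJBJBXJ"
  byte 5: read out[12]='J', append. Buffer now: "XJJJBXJJJBXJJJBJBXJJ"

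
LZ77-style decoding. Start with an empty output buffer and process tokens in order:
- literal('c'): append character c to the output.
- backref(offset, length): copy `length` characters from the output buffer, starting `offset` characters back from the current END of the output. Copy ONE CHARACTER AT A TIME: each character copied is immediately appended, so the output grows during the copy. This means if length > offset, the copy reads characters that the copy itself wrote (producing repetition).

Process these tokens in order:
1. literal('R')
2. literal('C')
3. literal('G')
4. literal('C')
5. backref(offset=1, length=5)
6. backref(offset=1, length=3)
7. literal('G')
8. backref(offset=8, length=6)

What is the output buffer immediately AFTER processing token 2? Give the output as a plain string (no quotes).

Answer: RC

Derivation:
Token 1: literal('R'). Output: "R"
Token 2: literal('C'). Output: "RC"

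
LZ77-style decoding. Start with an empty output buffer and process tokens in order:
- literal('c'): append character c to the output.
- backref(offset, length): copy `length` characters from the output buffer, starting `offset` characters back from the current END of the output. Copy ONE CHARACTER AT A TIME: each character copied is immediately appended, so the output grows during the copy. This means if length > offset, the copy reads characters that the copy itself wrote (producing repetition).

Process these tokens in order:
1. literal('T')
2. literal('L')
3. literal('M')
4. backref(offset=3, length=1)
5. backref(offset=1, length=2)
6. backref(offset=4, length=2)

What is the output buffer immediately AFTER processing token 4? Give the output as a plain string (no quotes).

Token 1: literal('T'). Output: "T"
Token 2: literal('L'). Output: "TL"
Token 3: literal('M'). Output: "TLM"
Token 4: backref(off=3, len=1). Copied 'T' from pos 0. Output: "TLMT"

Answer: TLMT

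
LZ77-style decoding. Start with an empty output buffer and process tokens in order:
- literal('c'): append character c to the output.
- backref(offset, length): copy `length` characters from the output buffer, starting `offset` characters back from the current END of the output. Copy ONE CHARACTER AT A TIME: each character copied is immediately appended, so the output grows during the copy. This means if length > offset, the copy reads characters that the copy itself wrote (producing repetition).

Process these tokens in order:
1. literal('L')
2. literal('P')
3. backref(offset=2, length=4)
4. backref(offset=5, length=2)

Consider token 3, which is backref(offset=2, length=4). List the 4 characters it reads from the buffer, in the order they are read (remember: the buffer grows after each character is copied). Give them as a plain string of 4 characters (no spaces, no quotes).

Token 1: literal('L'). Output: "L"
Token 2: literal('P'). Output: "LP"
Token 3: backref(off=2, len=4). Buffer before: "LP" (len 2)
  byte 1: read out[0]='L', append. Buffer now: "LPL"
  byte 2: read out[1]='P', append. Buffer now: "LPLP"
  byte 3: read out[2]='L', append. Buffer now: "LPLPL"
  byte 4: read out[3]='P', append. Buffer now: "LPLPLP"

Answer: LPLP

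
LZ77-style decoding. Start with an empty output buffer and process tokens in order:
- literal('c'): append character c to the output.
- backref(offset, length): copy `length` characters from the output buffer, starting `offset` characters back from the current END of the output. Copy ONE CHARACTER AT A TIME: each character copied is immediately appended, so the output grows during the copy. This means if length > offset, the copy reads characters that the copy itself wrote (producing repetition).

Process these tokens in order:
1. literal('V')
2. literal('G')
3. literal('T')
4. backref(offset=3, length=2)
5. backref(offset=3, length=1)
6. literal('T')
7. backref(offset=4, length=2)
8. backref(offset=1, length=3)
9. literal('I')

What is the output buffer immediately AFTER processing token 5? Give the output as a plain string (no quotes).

Answer: VGTVGT

Derivation:
Token 1: literal('V'). Output: "V"
Token 2: literal('G'). Output: "VG"
Token 3: literal('T'). Output: "VGT"
Token 4: backref(off=3, len=2). Copied 'VG' from pos 0. Output: "VGTVG"
Token 5: backref(off=3, len=1). Copied 'T' from pos 2. Output: "VGTVGT"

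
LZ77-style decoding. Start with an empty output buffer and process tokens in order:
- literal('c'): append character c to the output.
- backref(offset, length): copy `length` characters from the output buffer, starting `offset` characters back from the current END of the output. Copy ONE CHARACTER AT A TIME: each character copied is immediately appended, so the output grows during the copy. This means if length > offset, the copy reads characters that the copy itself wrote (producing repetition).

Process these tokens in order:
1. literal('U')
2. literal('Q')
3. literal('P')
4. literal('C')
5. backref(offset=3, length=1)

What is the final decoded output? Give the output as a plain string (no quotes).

Answer: UQPCQ

Derivation:
Token 1: literal('U'). Output: "U"
Token 2: literal('Q'). Output: "UQ"
Token 3: literal('P'). Output: "UQP"
Token 4: literal('C'). Output: "UQPC"
Token 5: backref(off=3, len=1). Copied 'Q' from pos 1. Output: "UQPCQ"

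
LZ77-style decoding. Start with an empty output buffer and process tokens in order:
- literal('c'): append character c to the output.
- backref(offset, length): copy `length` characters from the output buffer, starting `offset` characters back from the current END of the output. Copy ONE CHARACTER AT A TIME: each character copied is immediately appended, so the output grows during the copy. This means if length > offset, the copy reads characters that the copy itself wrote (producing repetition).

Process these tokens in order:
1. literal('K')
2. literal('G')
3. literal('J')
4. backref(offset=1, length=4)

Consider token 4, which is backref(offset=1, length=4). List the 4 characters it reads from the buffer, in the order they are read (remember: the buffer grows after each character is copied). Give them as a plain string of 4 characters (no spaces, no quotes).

Token 1: literal('K'). Output: "K"
Token 2: literal('G'). Output: "KG"
Token 3: literal('J'). Output: "KGJ"
Token 4: backref(off=1, len=4). Buffer before: "KGJ" (len 3)
  byte 1: read out[2]='J', append. Buffer now: "KGJJ"
  byte 2: read out[3]='J', append. Buffer now: "KGJJJ"
  byte 3: read out[4]='J', append. Buffer now: "KGJJJJ"
  byte 4: read out[5]='J', append. Buffer now: "KGJJJJJ"

Answer: JJJJ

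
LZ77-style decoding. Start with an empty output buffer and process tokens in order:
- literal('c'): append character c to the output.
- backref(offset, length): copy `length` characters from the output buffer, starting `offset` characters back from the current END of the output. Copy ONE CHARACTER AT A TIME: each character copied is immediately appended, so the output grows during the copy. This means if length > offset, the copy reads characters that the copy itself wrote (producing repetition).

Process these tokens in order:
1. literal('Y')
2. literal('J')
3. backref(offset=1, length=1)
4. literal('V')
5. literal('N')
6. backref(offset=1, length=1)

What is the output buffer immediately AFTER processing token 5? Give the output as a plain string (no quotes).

Answer: YJJVN

Derivation:
Token 1: literal('Y'). Output: "Y"
Token 2: literal('J'). Output: "YJ"
Token 3: backref(off=1, len=1). Copied 'J' from pos 1. Output: "YJJ"
Token 4: literal('V'). Output: "YJJV"
Token 5: literal('N'). Output: "YJJVN"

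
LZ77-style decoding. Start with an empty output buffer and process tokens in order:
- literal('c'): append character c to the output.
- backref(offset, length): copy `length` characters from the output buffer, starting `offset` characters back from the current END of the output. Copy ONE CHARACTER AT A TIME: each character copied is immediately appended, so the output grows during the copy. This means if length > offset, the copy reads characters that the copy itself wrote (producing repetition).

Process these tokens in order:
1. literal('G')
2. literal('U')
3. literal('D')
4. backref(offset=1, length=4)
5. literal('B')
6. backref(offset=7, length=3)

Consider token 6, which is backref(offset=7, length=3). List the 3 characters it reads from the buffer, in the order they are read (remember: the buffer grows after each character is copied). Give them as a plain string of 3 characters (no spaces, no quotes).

Answer: UDD

Derivation:
Token 1: literal('G'). Output: "G"
Token 2: literal('U'). Output: "GU"
Token 3: literal('D'). Output: "GUD"
Token 4: backref(off=1, len=4) (overlapping!). Copied 'DDDD' from pos 2. Output: "GUDDDDD"
Token 5: literal('B'). Output: "GUDDDDDB"
Token 6: backref(off=7, len=3). Buffer before: "GUDDDDDB" (len 8)
  byte 1: read out[1]='U', append. Buffer now: "GUDDDDDBU"
  byte 2: read out[2]='D', append. Buffer now: "GUDDDDDBUD"
  byte 3: read out[3]='D', append. Buffer now: "GUDDDDDBUDD"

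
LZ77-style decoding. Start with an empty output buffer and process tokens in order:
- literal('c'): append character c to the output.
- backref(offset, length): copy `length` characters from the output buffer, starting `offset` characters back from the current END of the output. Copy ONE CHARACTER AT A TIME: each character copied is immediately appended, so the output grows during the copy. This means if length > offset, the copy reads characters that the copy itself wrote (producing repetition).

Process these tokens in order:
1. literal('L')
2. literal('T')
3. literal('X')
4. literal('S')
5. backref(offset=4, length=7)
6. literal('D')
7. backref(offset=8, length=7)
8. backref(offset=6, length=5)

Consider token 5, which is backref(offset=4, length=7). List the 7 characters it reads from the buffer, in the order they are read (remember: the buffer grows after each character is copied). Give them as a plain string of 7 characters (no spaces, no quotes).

Token 1: literal('L'). Output: "L"
Token 2: literal('T'). Output: "LT"
Token 3: literal('X'). Output: "LTX"
Token 4: literal('S'). Output: "LTXS"
Token 5: backref(off=4, len=7). Buffer before: "LTXS" (len 4)
  byte 1: read out[0]='L', append. Buffer now: "LTXSL"
  byte 2: read out[1]='T', append. Buffer now: "LTXSLT"
  byte 3: read out[2]='X', append. Buffer now: "LTXSLTX"
  byte 4: read out[3]='S', append. Buffer now: "LTXSLTXS"
  byte 5: read out[4]='L', append. Buffer now: "LTXSLTXSL"
  byte 6: read out[5]='T', append. Buffer now: "LTXSLTXSLT"
  byte 7: read out[6]='X', append. Buffer now: "LTXSLTXSLTX"

Answer: LTXSLTX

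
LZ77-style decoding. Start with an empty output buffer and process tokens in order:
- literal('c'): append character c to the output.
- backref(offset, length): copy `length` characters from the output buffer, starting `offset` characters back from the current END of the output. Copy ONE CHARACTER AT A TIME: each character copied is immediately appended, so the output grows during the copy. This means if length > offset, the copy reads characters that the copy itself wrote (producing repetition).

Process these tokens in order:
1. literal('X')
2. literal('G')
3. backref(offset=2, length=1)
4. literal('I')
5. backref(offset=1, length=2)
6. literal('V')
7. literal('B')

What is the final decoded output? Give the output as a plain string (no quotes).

Token 1: literal('X'). Output: "X"
Token 2: literal('G'). Output: "XG"
Token 3: backref(off=2, len=1). Copied 'X' from pos 0. Output: "XGX"
Token 4: literal('I'). Output: "XGXI"
Token 5: backref(off=1, len=2) (overlapping!). Copied 'II' from pos 3. Output: "XGXIII"
Token 6: literal('V'). Output: "XGXIIIV"
Token 7: literal('B'). Output: "XGXIIIVB"

Answer: XGXIIIVB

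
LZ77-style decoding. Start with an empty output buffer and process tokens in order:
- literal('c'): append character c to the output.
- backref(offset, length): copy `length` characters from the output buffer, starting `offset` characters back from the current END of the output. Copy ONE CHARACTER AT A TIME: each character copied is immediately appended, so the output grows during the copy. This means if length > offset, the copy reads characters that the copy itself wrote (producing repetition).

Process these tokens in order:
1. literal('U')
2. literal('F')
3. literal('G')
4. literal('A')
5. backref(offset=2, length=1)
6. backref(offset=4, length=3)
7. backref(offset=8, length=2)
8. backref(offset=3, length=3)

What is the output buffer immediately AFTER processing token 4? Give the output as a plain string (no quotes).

Answer: UFGA

Derivation:
Token 1: literal('U'). Output: "U"
Token 2: literal('F'). Output: "UF"
Token 3: literal('G'). Output: "UFG"
Token 4: literal('A'). Output: "UFGA"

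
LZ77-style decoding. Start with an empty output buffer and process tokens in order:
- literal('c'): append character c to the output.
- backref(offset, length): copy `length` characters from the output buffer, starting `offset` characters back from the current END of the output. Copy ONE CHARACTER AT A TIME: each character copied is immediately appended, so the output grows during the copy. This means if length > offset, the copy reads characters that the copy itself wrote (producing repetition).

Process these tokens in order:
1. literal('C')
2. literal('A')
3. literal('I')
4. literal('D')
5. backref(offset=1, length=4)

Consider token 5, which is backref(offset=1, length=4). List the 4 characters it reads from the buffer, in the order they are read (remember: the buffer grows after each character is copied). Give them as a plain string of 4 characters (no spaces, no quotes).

Answer: DDDD

Derivation:
Token 1: literal('C'). Output: "C"
Token 2: literal('A'). Output: "CA"
Token 3: literal('I'). Output: "CAI"
Token 4: literal('D'). Output: "CAID"
Token 5: backref(off=1, len=4). Buffer before: "CAID" (len 4)
  byte 1: read out[3]='D', append. Buffer now: "CAIDD"
  byte 2: read out[4]='D', append. Buffer now: "CAIDDD"
  byte 3: read out[5]='D', append. Buffer now: "CAIDDDD"
  byte 4: read out[6]='D', append. Buffer now: "CAIDDDDD"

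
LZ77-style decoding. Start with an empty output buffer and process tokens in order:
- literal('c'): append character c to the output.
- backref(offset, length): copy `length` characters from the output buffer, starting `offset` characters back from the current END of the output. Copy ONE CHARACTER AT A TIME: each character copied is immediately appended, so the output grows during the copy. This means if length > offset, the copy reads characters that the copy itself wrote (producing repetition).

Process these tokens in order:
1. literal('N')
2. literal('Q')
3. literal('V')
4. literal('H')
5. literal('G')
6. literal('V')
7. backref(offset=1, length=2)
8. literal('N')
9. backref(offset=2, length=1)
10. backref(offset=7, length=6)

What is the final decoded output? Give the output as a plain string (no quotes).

Token 1: literal('N'). Output: "N"
Token 2: literal('Q'). Output: "NQ"
Token 3: literal('V'). Output: "NQV"
Token 4: literal('H'). Output: "NQVH"
Token 5: literal('G'). Output: "NQVHG"
Token 6: literal('V'). Output: "NQVHGV"
Token 7: backref(off=1, len=2) (overlapping!). Copied 'VV' from pos 5. Output: "NQVHGVVV"
Token 8: literal('N'). Output: "NQVHGVVVN"
Token 9: backref(off=2, len=1). Copied 'V' from pos 7. Output: "NQVHGVVVNV"
Token 10: backref(off=7, len=6). Copied 'HGVVVN' from pos 3. Output: "NQVHGVVVNVHGVVVN"

Answer: NQVHGVVVNVHGVVVN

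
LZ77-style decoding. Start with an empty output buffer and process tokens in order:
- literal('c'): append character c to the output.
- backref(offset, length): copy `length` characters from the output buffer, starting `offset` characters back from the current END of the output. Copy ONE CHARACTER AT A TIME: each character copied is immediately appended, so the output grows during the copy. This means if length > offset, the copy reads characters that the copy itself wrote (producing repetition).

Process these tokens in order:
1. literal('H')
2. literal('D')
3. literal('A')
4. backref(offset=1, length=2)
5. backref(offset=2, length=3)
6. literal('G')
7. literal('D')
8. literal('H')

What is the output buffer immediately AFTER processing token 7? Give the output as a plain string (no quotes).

Token 1: literal('H'). Output: "H"
Token 2: literal('D'). Output: "HD"
Token 3: literal('A'). Output: "HDA"
Token 4: backref(off=1, len=2) (overlapping!). Copied 'AA' from pos 2. Output: "HDAAA"
Token 5: backref(off=2, len=3) (overlapping!). Copied 'AAA' from pos 3. Output: "HDAAAAAA"
Token 6: literal('G'). Output: "HDAAAAAAG"
Token 7: literal('D'). Output: "HDAAAAAAGD"

Answer: HDAAAAAAGD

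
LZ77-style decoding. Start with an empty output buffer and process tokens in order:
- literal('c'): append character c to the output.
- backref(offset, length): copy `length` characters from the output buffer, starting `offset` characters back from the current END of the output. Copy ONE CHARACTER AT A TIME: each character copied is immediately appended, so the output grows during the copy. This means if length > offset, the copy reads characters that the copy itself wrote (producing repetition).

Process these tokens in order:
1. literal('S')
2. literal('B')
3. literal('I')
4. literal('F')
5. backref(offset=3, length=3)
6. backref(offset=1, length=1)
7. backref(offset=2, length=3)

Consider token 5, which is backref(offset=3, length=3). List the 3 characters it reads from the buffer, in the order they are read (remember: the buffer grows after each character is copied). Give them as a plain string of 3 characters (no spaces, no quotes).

Token 1: literal('S'). Output: "S"
Token 2: literal('B'). Output: "SB"
Token 3: literal('I'). Output: "SBI"
Token 4: literal('F'). Output: "SBIF"
Token 5: backref(off=3, len=3). Buffer before: "SBIF" (len 4)
  byte 1: read out[1]='B', append. Buffer now: "SBIFB"
  byte 2: read out[2]='I', append. Buffer now: "SBIFBI"
  byte 3: read out[3]='F', append. Buffer now: "SBIFBIF"

Answer: BIF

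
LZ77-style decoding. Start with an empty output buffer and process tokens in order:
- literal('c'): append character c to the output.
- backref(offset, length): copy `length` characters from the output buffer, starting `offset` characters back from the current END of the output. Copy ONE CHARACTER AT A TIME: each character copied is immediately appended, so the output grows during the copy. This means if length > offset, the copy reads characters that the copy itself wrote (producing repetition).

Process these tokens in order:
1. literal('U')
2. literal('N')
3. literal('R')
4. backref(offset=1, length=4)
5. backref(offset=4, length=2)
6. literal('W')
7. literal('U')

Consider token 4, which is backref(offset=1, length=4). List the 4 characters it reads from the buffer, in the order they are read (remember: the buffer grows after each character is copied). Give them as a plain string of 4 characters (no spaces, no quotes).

Token 1: literal('U'). Output: "U"
Token 2: literal('N'). Output: "UN"
Token 3: literal('R'). Output: "UNR"
Token 4: backref(off=1, len=4). Buffer before: "UNR" (len 3)
  byte 1: read out[2]='R', append. Buffer now: "UNRR"
  byte 2: read out[3]='R', append. Buffer now: "UNRRR"
  byte 3: read out[4]='R', append. Buffer now: "UNRRRR"
  byte 4: read out[5]='R', append. Buffer now: "UNRRRRR"

Answer: RRRR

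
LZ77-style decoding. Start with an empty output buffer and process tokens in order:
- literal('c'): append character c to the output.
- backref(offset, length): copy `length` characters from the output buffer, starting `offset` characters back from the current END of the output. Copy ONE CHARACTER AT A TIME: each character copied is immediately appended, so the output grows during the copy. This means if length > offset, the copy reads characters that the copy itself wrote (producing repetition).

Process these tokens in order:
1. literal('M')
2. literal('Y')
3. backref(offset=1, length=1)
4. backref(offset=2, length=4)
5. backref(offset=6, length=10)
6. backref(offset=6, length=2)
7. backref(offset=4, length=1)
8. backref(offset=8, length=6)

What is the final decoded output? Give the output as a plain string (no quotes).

Token 1: literal('M'). Output: "M"
Token 2: literal('Y'). Output: "MY"
Token 3: backref(off=1, len=1). Copied 'Y' from pos 1. Output: "MYY"
Token 4: backref(off=2, len=4) (overlapping!). Copied 'YYYY' from pos 1. Output: "MYYYYYY"
Token 5: backref(off=6, len=10) (overlapping!). Copied 'YYYYYYYYYY' from pos 1. Output: "MYYYYYYYYYYYYYYYY"
Token 6: backref(off=6, len=2). Copied 'YY' from pos 11. Output: "MYYYYYYYYYYYYYYYYYY"
Token 7: backref(off=4, len=1). Copied 'Y' from pos 15. Output: "MYYYYYYYYYYYYYYYYYYY"
Token 8: backref(off=8, len=6). Copied 'YYYYYY' from pos 12. Output: "MYYYYYYYYYYYYYYYYYYYYYYYYY"

Answer: MYYYYYYYYYYYYYYYYYYYYYYYYY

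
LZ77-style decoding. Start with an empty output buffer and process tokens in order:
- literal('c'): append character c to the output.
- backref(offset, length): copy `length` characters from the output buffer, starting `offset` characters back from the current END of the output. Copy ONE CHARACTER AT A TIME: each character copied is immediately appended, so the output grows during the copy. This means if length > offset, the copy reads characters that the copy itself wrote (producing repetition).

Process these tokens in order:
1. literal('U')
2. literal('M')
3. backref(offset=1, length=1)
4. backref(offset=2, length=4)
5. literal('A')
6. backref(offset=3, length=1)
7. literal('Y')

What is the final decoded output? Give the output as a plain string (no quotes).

Answer: UMMMMMMAMY

Derivation:
Token 1: literal('U'). Output: "U"
Token 2: literal('M'). Output: "UM"
Token 3: backref(off=1, len=1). Copied 'M' from pos 1. Output: "UMM"
Token 4: backref(off=2, len=4) (overlapping!). Copied 'MMMM' from pos 1. Output: "UMMMMMM"
Token 5: literal('A'). Output: "UMMMMMMA"
Token 6: backref(off=3, len=1). Copied 'M' from pos 5. Output: "UMMMMMMAM"
Token 7: literal('Y'). Output: "UMMMMMMAMY"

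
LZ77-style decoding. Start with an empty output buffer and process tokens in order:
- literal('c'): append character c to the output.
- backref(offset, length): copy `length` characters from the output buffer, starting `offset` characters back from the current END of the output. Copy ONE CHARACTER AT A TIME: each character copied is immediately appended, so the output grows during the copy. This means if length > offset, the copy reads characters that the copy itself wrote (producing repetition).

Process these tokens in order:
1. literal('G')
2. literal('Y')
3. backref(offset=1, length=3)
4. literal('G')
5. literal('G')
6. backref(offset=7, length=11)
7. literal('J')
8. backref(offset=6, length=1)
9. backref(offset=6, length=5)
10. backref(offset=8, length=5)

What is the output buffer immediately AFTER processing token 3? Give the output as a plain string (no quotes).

Token 1: literal('G'). Output: "G"
Token 2: literal('Y'). Output: "GY"
Token 3: backref(off=1, len=3) (overlapping!). Copied 'YYY' from pos 1. Output: "GYYYY"

Answer: GYYYY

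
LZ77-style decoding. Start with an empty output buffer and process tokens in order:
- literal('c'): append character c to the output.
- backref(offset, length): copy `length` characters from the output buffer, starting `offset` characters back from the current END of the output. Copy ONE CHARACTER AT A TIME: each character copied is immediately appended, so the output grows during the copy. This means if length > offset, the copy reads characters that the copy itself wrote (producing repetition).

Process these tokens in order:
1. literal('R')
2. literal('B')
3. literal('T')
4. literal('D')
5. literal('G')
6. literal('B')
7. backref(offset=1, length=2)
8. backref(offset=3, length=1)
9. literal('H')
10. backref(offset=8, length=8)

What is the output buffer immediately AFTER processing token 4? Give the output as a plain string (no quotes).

Token 1: literal('R'). Output: "R"
Token 2: literal('B'). Output: "RB"
Token 3: literal('T'). Output: "RBT"
Token 4: literal('D'). Output: "RBTD"

Answer: RBTD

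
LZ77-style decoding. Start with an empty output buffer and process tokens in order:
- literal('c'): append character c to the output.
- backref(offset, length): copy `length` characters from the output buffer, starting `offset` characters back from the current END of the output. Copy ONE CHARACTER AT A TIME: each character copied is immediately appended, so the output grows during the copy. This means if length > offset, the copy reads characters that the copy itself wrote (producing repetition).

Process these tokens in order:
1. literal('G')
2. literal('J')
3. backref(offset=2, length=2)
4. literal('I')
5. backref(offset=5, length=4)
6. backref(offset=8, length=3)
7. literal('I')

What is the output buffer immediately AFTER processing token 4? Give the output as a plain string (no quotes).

Answer: GJGJI

Derivation:
Token 1: literal('G'). Output: "G"
Token 2: literal('J'). Output: "GJ"
Token 3: backref(off=2, len=2). Copied 'GJ' from pos 0. Output: "GJGJ"
Token 4: literal('I'). Output: "GJGJI"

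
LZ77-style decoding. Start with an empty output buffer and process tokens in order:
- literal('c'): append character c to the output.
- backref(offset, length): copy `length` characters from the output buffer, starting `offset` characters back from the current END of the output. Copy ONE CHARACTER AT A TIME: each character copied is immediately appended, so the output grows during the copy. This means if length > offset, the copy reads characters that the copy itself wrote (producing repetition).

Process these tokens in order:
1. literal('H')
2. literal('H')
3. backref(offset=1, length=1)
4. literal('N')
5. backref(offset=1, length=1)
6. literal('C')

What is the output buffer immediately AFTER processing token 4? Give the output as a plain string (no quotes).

Answer: HHHN

Derivation:
Token 1: literal('H'). Output: "H"
Token 2: literal('H'). Output: "HH"
Token 3: backref(off=1, len=1). Copied 'H' from pos 1. Output: "HHH"
Token 4: literal('N'). Output: "HHHN"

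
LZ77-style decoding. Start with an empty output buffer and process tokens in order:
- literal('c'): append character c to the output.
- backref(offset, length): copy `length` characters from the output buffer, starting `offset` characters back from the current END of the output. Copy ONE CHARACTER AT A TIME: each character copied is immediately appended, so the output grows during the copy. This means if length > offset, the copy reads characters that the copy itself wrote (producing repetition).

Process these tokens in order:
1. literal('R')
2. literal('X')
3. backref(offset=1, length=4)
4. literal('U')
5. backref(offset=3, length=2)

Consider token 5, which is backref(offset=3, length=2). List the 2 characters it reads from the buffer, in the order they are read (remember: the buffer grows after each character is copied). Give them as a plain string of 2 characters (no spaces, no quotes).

Token 1: literal('R'). Output: "R"
Token 2: literal('X'). Output: "RX"
Token 3: backref(off=1, len=4) (overlapping!). Copied 'XXXX' from pos 1. Output: "RXXXXX"
Token 4: literal('U'). Output: "RXXXXXU"
Token 5: backref(off=3, len=2). Buffer before: "RXXXXXU" (len 7)
  byte 1: read out[4]='X', append. Buffer now: "RXXXXXUX"
  byte 2: read out[5]='X', append. Buffer now: "RXXXXXUXX"

Answer: XX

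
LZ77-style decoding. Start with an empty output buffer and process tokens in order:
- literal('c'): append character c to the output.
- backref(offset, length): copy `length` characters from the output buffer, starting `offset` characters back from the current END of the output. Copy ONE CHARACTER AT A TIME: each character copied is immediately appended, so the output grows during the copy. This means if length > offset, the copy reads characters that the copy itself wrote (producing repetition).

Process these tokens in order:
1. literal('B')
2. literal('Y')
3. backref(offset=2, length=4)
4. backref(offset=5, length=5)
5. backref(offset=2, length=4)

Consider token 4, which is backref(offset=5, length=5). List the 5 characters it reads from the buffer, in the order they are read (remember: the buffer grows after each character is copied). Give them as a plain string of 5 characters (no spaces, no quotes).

Answer: YBYBY

Derivation:
Token 1: literal('B'). Output: "B"
Token 2: literal('Y'). Output: "BY"
Token 3: backref(off=2, len=4) (overlapping!). Copied 'BYBY' from pos 0. Output: "BYBYBY"
Token 4: backref(off=5, len=5). Buffer before: "BYBYBY" (len 6)
  byte 1: read out[1]='Y', append. Buffer now: "BYBYBYY"
  byte 2: read out[2]='B', append. Buffer now: "BYBYBYYB"
  byte 3: read out[3]='Y', append. Buffer now: "BYBYBYYBY"
  byte 4: read out[4]='B', append. Buffer now: "BYBYBYYBYB"
  byte 5: read out[5]='Y', append. Buffer now: "BYBYBYYBYBY"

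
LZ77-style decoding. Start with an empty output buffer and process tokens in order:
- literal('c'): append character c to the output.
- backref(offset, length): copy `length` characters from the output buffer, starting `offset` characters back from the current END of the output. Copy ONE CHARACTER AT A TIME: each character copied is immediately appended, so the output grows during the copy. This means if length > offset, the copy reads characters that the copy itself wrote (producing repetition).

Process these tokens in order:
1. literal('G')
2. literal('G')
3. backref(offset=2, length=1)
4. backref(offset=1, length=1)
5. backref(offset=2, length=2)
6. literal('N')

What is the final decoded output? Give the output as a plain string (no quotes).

Answer: GGGGGGN

Derivation:
Token 1: literal('G'). Output: "G"
Token 2: literal('G'). Output: "GG"
Token 3: backref(off=2, len=1). Copied 'G' from pos 0. Output: "GGG"
Token 4: backref(off=1, len=1). Copied 'G' from pos 2. Output: "GGGG"
Token 5: backref(off=2, len=2). Copied 'GG' from pos 2. Output: "GGGGGG"
Token 6: literal('N'). Output: "GGGGGGN"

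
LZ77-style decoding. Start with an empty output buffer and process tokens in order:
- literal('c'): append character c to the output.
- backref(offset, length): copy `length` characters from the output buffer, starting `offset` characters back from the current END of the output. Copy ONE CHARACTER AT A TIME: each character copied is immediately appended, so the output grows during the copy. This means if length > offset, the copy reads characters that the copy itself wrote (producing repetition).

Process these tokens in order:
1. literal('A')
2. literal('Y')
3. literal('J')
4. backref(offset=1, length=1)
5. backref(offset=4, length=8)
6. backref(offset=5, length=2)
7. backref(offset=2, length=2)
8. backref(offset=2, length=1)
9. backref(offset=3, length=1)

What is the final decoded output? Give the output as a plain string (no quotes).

Token 1: literal('A'). Output: "A"
Token 2: literal('Y'). Output: "AY"
Token 3: literal('J'). Output: "AYJ"
Token 4: backref(off=1, len=1). Copied 'J' from pos 2. Output: "AYJJ"
Token 5: backref(off=4, len=8) (overlapping!). Copied 'AYJJAYJJ' from pos 0. Output: "AYJJAYJJAYJJ"
Token 6: backref(off=5, len=2). Copied 'JA' from pos 7. Output: "AYJJAYJJAYJJJA"
Token 7: backref(off=2, len=2). Copied 'JA' from pos 12. Output: "AYJJAYJJAYJJJAJA"
Token 8: backref(off=2, len=1). Copied 'J' from pos 14. Output: "AYJJAYJJAYJJJAJAJ"
Token 9: backref(off=3, len=1). Copied 'J' from pos 14. Output: "AYJJAYJJAYJJJAJAJJ"

Answer: AYJJAYJJAYJJJAJAJJ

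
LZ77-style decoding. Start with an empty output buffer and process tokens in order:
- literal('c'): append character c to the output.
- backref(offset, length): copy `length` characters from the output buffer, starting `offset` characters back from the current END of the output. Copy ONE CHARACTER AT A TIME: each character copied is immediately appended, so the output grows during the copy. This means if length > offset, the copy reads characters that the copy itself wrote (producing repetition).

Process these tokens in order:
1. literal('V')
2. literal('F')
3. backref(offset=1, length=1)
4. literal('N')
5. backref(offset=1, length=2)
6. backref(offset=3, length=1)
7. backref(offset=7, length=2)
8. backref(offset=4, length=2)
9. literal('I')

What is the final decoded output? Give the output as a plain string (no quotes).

Token 1: literal('V'). Output: "V"
Token 2: literal('F'). Output: "VF"
Token 3: backref(off=1, len=1). Copied 'F' from pos 1. Output: "VFF"
Token 4: literal('N'). Output: "VFFN"
Token 5: backref(off=1, len=2) (overlapping!). Copied 'NN' from pos 3. Output: "VFFNNN"
Token 6: backref(off=3, len=1). Copied 'N' from pos 3. Output: "VFFNNNN"
Token 7: backref(off=7, len=2). Copied 'VF' from pos 0. Output: "VFFNNNNVF"
Token 8: backref(off=4, len=2). Copied 'NN' from pos 5. Output: "VFFNNNNVFNN"
Token 9: literal('I'). Output: "VFFNNNNVFNNI"

Answer: VFFNNNNVFNNI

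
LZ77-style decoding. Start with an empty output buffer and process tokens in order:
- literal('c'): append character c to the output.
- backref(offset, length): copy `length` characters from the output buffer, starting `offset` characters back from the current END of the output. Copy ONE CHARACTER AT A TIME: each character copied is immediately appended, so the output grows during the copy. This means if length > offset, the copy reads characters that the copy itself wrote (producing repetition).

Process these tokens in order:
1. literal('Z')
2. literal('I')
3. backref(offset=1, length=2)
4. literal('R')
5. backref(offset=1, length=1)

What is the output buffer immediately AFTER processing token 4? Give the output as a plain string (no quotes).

Answer: ZIIIR

Derivation:
Token 1: literal('Z'). Output: "Z"
Token 2: literal('I'). Output: "ZI"
Token 3: backref(off=1, len=2) (overlapping!). Copied 'II' from pos 1. Output: "ZIII"
Token 4: literal('R'). Output: "ZIIIR"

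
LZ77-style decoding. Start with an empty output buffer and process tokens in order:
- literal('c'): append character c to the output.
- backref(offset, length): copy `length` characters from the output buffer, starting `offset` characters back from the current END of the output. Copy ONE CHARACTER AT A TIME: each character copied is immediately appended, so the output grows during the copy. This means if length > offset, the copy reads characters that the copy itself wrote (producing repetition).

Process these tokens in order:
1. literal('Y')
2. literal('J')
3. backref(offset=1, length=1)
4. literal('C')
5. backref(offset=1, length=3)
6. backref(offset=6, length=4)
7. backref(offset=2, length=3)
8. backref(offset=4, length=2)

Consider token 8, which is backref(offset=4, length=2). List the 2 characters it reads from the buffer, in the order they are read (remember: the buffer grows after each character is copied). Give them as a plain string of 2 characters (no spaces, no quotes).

Token 1: literal('Y'). Output: "Y"
Token 2: literal('J'). Output: "YJ"
Token 3: backref(off=1, len=1). Copied 'J' from pos 1. Output: "YJJ"
Token 4: literal('C'). Output: "YJJC"
Token 5: backref(off=1, len=3) (overlapping!). Copied 'CCC' from pos 3. Output: "YJJCCCC"
Token 6: backref(off=6, len=4). Copied 'JJCC' from pos 1. Output: "YJJCCCCJJCC"
Token 7: backref(off=2, len=3) (overlapping!). Copied 'CCC' from pos 9. Output: "YJJCCCCJJCCCCC"
Token 8: backref(off=4, len=2). Buffer before: "YJJCCCCJJCCCCC" (len 14)
  byte 1: read out[10]='C', append. Buffer now: "YJJCCCCJJCCCCCC"
  byte 2: read out[11]='C', append. Buffer now: "YJJCCCCJJCCCCCCC"

Answer: CC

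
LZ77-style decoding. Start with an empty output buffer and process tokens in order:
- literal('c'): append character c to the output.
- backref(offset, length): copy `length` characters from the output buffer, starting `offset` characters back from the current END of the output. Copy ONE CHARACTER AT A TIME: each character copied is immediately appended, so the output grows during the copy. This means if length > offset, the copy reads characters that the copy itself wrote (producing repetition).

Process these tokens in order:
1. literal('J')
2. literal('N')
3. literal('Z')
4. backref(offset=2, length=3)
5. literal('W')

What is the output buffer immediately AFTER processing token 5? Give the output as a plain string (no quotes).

Answer: JNZNZNW

Derivation:
Token 1: literal('J'). Output: "J"
Token 2: literal('N'). Output: "JN"
Token 3: literal('Z'). Output: "JNZ"
Token 4: backref(off=2, len=3) (overlapping!). Copied 'NZN' from pos 1. Output: "JNZNZN"
Token 5: literal('W'). Output: "JNZNZNW"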